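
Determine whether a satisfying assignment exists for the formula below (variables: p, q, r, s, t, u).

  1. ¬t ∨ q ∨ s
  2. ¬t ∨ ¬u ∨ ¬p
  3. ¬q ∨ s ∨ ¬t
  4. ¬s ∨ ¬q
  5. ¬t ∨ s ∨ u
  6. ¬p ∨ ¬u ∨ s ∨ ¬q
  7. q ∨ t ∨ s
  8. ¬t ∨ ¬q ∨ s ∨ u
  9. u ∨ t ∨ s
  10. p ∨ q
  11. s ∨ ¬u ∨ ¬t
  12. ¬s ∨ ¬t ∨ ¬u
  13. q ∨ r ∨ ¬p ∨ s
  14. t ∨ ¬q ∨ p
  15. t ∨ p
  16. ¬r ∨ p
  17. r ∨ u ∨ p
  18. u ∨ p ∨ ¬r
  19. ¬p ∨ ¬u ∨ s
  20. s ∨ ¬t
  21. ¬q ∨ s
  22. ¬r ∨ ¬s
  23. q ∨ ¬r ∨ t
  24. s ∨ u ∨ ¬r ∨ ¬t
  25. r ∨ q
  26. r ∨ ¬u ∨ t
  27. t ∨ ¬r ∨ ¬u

Unsatisfiable

Branch on s: set s = False.
(¬t) alone gives t = False.
(q) alone gives q = True.
But (¬q) is also a unit clause — contradiction.
That branch fails; take s = True instead.
(¬q) alone gives q = False.
(p) alone gives p = True.
(¬r) alone gives r = False.
But (r) is also a unit clause — contradiction.
Both values of s lead to a conflict.
No assignment satisfies every clause.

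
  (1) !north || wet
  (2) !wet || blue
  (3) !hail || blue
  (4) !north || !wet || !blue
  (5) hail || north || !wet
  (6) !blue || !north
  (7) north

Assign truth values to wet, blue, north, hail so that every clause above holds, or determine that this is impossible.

From the singleton clause (north), north = true.
From the singleton clause (wet), wet = true.
From the singleton clause (blue), blue = true.
That conflicts with the unit clause (!blue).

UNSATISFIABLE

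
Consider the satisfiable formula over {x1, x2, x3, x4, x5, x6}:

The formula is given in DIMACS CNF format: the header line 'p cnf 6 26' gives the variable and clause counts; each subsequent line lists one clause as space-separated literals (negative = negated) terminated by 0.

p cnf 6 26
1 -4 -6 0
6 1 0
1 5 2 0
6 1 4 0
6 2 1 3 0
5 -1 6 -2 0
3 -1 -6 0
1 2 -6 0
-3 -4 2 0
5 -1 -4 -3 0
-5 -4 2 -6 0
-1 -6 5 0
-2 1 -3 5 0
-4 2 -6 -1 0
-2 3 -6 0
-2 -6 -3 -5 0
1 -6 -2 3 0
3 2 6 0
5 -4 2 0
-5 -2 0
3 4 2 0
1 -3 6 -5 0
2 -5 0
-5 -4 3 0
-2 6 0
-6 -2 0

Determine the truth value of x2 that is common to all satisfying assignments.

Suppose x2 = True.
The clause (¬x5) is unit, so x5 = False.
The clause (x6) is unit, so x6 = True.
But (¬x6) is also a unit clause — contradiction.
So every satisfying assignment has x2 = False.

False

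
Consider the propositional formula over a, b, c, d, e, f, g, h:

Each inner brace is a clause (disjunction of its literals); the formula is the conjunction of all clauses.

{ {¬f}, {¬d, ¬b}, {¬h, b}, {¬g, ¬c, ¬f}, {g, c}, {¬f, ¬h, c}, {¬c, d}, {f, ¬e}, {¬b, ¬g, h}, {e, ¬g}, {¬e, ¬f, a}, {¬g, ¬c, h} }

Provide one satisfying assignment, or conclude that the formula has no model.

(¬f) alone gives f = False.
(¬e) alone gives e = False.
(¬g) alone gives g = False.
(c) alone gives c = True.
(d) alone gives d = True.
(¬b) alone gives b = False.
(¬h) alone gives h = False.
All clauses hold; a can take either value.

a=True; b=False; c=True; d=True; e=False; f=False; g=False; h=False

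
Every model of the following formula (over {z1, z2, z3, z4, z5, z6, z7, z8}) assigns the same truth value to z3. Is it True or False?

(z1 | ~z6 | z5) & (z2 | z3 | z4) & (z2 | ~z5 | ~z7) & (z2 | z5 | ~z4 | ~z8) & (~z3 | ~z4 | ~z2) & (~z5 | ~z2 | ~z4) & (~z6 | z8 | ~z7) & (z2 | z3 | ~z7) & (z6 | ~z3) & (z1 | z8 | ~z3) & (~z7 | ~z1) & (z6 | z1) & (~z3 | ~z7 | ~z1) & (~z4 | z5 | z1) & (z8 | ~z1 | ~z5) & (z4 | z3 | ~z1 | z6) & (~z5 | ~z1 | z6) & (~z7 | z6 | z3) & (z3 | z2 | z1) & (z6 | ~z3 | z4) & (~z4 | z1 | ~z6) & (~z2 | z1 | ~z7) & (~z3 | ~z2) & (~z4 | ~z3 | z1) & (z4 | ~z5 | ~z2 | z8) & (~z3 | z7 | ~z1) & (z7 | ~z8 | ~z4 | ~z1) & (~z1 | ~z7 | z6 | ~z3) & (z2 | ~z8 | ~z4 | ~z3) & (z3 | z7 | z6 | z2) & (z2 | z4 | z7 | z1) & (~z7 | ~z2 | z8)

Suppose z3 = 1.
(z6) alone gives z6 = 1.
(~z2) alone gives z2 = 0.
Try z1 = 1.
(~z7) alone gives z7 = 0.
But (z7) is also a unit clause — contradiction.
That branch fails; take z1 = 0 instead.
(z5) alone gives z5 = 1.
(~z7) alone gives z7 = 0.
(z8) alone gives z8 = 1.
(~z4) alone gives z4 = 0.
But (z4) is also a unit clause — contradiction.
Either choice for z1 ends in contradiction.
So every satisfying assignment has z3 = False.

False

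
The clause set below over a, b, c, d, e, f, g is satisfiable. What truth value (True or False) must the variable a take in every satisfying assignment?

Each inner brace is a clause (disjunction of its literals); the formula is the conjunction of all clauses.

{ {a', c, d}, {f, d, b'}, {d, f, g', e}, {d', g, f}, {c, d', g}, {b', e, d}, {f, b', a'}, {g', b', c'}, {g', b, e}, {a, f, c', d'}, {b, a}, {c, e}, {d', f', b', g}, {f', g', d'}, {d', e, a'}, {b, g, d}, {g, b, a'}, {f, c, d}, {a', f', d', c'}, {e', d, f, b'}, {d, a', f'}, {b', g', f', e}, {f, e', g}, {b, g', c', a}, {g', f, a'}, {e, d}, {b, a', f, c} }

False

Suppose a = 1.
Branch on c: set c = 1.
Branch on f: set f = 1.
The clause (d') is unit, so d = 0.
Now (d) is unsatisfied and unit — conflict.
Undo f and try f = 0.
The clause (b') is unit, so b = 0.
The clause (g) is unit, so g = 1.
Now (g') is unsatisfied and unit — conflict.
Either choice for f ends in contradiction.
Undo c and try c = 0.
The clause (d) is unit, so d = 1.
The clause (g) is unit, so g = 1.
The clause (e) is unit, so e = 1.
The clause (f') is unit, so f = 0.
Now (f) is unsatisfied and unit — conflict.
Either choice for c ends in contradiction.
So every satisfying assignment has a = False.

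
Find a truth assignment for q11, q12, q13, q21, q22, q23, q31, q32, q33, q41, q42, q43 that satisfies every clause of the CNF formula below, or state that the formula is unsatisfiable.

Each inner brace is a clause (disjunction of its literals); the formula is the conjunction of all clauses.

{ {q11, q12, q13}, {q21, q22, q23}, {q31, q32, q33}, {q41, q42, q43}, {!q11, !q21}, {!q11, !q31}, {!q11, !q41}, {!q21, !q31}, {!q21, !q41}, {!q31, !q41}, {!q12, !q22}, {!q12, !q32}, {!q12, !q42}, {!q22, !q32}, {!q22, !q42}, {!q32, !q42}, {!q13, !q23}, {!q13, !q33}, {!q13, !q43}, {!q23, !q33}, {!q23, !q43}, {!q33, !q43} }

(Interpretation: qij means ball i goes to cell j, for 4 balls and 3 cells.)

Branch on q11: set q11 = false.
Branch on q12: set q12 = true.
The clause (!q22) is unit, so q22 = false.
The clause (!q32) is unit, so q32 = false.
The clause (!q42) is unit, so q42 = false.
Branch on q21: set q21 = true.
The clause (!q31) is unit, so q31 = false.
The clause (q33) is unit, so q33 = true.
The clause (!q41) is unit, so q41 = false.
The clause (q43) is unit, so q43 = true.
But (!q43) is also a unit clause — contradiction.
That branch fails; take q21 = false instead.
The clause (q23) is unit, so q23 = true.
The clause (!q13) is unit, so q13 = false.
The clause (!q33) is unit, so q33 = false.
The clause (q31) is unit, so q31 = true.
The clause (!q41) is unit, so q41 = false.
The clause (q43) is unit, so q43 = true.
But (!q43) is also a unit clause — contradiction.
Either choice for q21 ends in contradiction.
That branch fails; take q12 = false instead.
The clause (q13) is unit, so q13 = true.
The clause (!q23) is unit, so q23 = false.
The clause (!q33) is unit, so q33 = false.
The clause (!q43) is unit, so q43 = false.
Branch on q21: set q21 = true.
The clause (!q31) is unit, so q31 = false.
The clause (q32) is unit, so q32 = true.
The clause (!q41) is unit, so q41 = false.
The clause (q42) is unit, so q42 = true.
But (!q42) is also a unit clause — contradiction.
That branch fails; take q21 = false instead.
The clause (q22) is unit, so q22 = true.
The clause (!q32) is unit, so q32 = false.
The clause (q31) is unit, so q31 = true.
The clause (!q41) is unit, so q41 = false.
The clause (q42) is unit, so q42 = true.
But (!q42) is also a unit clause — contradiction.
Either choice for q21 ends in contradiction.
Either choice for q12 ends in contradiction.
That branch fails; take q11 = true instead.
The clause (!q21) is unit, so q21 = false.
The clause (!q31) is unit, so q31 = false.
The clause (!q41) is unit, so q41 = false.
Branch on q22: set q22 = true.
The clause (!q12) is unit, so q12 = false.
The clause (!q32) is unit, so q32 = false.
The clause (q33) is unit, so q33 = true.
The clause (!q42) is unit, so q42 = false.
The clause (q43) is unit, so q43 = true.
But (!q43) is also a unit clause — contradiction.
That branch fails; take q22 = false instead.
The clause (q23) is unit, so q23 = true.
The clause (!q13) is unit, so q13 = false.
The clause (!q33) is unit, so q33 = false.
The clause (q32) is unit, so q32 = true.
The clause (!q12) is unit, so q12 = false.
The clause (!q42) is unit, so q42 = false.
The clause (q43) is unit, so q43 = true.
But (!q43) is also a unit clause — contradiction.
Either choice for q22 ends in contradiction.
Either choice for q11 ends in contradiction.

UNSATISFIABLE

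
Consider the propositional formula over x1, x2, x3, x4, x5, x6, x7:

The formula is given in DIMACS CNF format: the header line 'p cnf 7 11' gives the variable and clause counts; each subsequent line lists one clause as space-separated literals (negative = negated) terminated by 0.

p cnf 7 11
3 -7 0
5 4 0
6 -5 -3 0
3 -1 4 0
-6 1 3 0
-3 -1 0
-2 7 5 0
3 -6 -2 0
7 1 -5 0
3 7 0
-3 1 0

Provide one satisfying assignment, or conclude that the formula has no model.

UNSATISFIABLE

Try x3 = True.
Unit clause (¬x1) forces x1 = False.
But (x1) is also a unit clause — contradiction.
So x3 must be the other value — set x3 = False.
Unit clause (¬x7) forces x7 = False.
But (x7) is also a unit clause — contradiction.
Neither x3 = True nor x3 = False works.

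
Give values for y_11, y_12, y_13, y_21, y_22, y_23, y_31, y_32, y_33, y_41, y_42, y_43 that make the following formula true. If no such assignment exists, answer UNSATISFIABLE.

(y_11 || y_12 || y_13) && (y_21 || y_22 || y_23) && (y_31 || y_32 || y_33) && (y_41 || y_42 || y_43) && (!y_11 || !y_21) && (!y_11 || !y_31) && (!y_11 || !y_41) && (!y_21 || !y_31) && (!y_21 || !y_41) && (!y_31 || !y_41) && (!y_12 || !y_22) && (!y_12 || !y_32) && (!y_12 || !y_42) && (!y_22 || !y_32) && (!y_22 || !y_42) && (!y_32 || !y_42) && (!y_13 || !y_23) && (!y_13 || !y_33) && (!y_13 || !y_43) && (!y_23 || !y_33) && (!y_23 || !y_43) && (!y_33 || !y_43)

UNSATISFIABLE

Suppose y_11 = false.
Suppose y_12 = true.
From the singleton clause (!y_22), y_22 = false.
From the singleton clause (!y_32), y_32 = false.
From the singleton clause (!y_42), y_42 = false.
Suppose y_21 = true.
From the singleton clause (!y_31), y_31 = false.
From the singleton clause (y_33), y_33 = true.
From the singleton clause (!y_41), y_41 = false.
From the singleton clause (y_43), y_43 = true.
Now (!y_43) is unsatisfied and unit — conflict.
Backtrack on y_21: now try y_21 = false.
From the singleton clause (y_23), y_23 = true.
From the singleton clause (!y_13), y_13 = false.
From the singleton clause (!y_33), y_33 = false.
From the singleton clause (y_31), y_31 = true.
From the singleton clause (!y_41), y_41 = false.
From the singleton clause (y_43), y_43 = true.
Now (!y_43) is unsatisfied and unit — conflict.
Neither y_21 = true nor y_21 = false works.
Backtrack on y_12: now try y_12 = false.
From the singleton clause (y_13), y_13 = true.
From the singleton clause (!y_23), y_23 = false.
From the singleton clause (!y_33), y_33 = false.
From the singleton clause (!y_43), y_43 = false.
Suppose y_21 = true.
From the singleton clause (!y_31), y_31 = false.
From the singleton clause (y_32), y_32 = true.
From the singleton clause (!y_41), y_41 = false.
From the singleton clause (y_42), y_42 = true.
Now (!y_42) is unsatisfied and unit — conflict.
Backtrack on y_21: now try y_21 = false.
From the singleton clause (y_22), y_22 = true.
From the singleton clause (!y_32), y_32 = false.
From the singleton clause (y_31), y_31 = true.
From the singleton clause (!y_41), y_41 = false.
From the singleton clause (y_42), y_42 = true.
Now (!y_42) is unsatisfied and unit — conflict.
Neither y_21 = true nor y_21 = false works.
Neither y_12 = true nor y_12 = false works.
Backtrack on y_11: now try y_11 = true.
From the singleton clause (!y_21), y_21 = false.
From the singleton clause (!y_31), y_31 = false.
From the singleton clause (!y_41), y_41 = false.
Suppose y_22 = true.
From the singleton clause (!y_12), y_12 = false.
From the singleton clause (!y_32), y_32 = false.
From the singleton clause (y_33), y_33 = true.
From the singleton clause (!y_42), y_42 = false.
From the singleton clause (y_43), y_43 = true.
Now (!y_43) is unsatisfied and unit — conflict.
Backtrack on y_22: now try y_22 = false.
From the singleton clause (y_23), y_23 = true.
From the singleton clause (!y_13), y_13 = false.
From the singleton clause (!y_33), y_33 = false.
From the singleton clause (y_32), y_32 = true.
From the singleton clause (!y_12), y_12 = false.
From the singleton clause (!y_42), y_42 = false.
From the singleton clause (y_43), y_43 = true.
Now (!y_43) is unsatisfied and unit — conflict.
Neither y_22 = true nor y_22 = false works.
Neither y_11 = true nor y_11 = false works.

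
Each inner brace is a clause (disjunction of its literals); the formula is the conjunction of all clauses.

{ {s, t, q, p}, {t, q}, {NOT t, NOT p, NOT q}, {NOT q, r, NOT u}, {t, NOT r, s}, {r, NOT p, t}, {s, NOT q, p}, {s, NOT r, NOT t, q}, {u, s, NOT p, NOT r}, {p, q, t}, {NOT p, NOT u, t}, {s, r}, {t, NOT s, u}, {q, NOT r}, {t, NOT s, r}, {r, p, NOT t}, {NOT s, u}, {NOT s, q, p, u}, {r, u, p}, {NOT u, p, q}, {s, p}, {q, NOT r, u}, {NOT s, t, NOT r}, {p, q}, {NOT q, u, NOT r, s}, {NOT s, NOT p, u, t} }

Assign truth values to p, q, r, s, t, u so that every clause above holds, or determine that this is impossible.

p ↦ false, q ↦ true, r ↦ true, s ↦ true, t ↦ true, u ↦ true

Try t = true.
Try p = false.
The clause (r) is unit, so r = true.
The clause (q) is unit, so q = true.
The clause (s) is unit, so s = true.
The clause (u) is unit, so u = true.
Every clause now holds.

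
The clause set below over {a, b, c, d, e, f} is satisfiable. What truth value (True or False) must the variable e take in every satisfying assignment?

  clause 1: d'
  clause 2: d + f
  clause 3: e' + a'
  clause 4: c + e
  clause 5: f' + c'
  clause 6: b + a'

True

Suppose e = 0.
Unit clause (d') forces d = 0.
Unit clause (f) forces f = 1.
Unit clause (c) forces c = 1.
Now (c') is unsatisfied and unit — conflict.
So every satisfying assignment has e = True.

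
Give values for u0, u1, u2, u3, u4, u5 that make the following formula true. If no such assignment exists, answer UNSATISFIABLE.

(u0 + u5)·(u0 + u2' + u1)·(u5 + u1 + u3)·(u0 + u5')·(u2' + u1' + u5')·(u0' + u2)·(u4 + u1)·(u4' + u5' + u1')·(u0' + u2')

Suppose u0 = 1.
Unit clause (u2) forces u2 = 1.
That conflicts with the unit clause (u2').
That branch fails; take u0 = 0 instead.
Unit clause (u5) forces u5 = 1.
That conflicts with the unit clause (u5').
Neither u0 = 1 nor u0 = 0 works.

UNSATISFIABLE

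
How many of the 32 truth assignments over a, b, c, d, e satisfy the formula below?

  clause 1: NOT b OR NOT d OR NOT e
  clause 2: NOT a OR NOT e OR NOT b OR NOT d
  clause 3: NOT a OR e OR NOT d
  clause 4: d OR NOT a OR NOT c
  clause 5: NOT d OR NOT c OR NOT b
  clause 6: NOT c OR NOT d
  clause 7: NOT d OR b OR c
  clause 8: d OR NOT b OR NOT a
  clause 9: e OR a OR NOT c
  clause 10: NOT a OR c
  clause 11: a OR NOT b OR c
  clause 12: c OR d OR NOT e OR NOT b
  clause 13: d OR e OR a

There are 2^5 = 32 truth assignments over (a, b, c, d, e).
Split on d. With d = true, the clauses containing d are satisfied and NOT d drops from the rest; 0 of the 2^4 = 16 assignments to the other variables satisfy what remains.
With d = false, by the same count on the reduced clause set, 3 assignments work.
Total: 0 + 3 = 3.

3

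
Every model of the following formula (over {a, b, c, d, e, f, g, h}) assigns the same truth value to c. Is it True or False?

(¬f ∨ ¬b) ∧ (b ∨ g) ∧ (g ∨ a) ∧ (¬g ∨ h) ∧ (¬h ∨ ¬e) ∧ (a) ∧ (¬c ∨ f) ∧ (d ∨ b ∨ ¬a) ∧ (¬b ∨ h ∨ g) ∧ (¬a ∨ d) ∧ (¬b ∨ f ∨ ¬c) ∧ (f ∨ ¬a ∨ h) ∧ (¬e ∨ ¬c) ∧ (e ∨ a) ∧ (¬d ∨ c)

True

Suppose c = False.
The clause (a) is unit, so a = True.
The clause (d) is unit, so d = True.
But (¬d) is also a unit clause — contradiction.
So every satisfying assignment has c = True.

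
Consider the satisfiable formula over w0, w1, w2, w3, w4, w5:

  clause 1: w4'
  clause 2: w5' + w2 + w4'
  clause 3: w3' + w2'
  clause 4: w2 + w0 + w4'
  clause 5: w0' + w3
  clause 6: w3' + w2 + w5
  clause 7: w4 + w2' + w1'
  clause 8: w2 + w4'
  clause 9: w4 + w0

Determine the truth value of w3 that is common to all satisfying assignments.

Suppose w3 = 0.
From the singleton clause (w4'), w4 = 0.
From the singleton clause (w0'), w0 = 0.
Now (w0) is unsatisfied and unit — conflict.
So every satisfying assignment has w3 = True.

True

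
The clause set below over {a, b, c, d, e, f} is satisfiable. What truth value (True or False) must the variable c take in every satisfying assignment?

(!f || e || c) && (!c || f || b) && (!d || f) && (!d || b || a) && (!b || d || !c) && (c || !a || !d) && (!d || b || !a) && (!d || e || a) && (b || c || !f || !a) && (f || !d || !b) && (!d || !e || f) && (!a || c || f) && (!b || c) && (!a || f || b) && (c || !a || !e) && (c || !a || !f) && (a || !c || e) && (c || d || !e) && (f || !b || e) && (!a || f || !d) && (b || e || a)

True

Suppose c = false.
Unit clause (!b) forces b = false.
Suppose f = false.
Unit clause (!d) forces d = false.
Unit clause (!a) forces a = false.
Unit clause (!e) forces e = false.
Now (e) is unsatisfied and unit — conflict.
That branch fails; take f = true instead.
Unit clause (e) forces e = true.
Unit clause (!a) forces a = false.
Unit clause (!d) forces d = false.
Now (d) is unsatisfied and unit — conflict.
Either choice for f ends in contradiction.
So every satisfying assignment has c = True.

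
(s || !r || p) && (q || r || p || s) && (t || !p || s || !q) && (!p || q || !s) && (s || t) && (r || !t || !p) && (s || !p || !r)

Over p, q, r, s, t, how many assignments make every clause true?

There are 2^5 = 32 truth assignments over (p, q, r, s, t).
Split on q. With q = true, the clauses containing q are satisfied and !q drops from the rest; 8 of the 2^4 = 16 assignments to the other variables satisfy what remains.
With q = false, by the same count on the reduced clause set, 4 assignments work.
Total: 8 + 4 = 12.

12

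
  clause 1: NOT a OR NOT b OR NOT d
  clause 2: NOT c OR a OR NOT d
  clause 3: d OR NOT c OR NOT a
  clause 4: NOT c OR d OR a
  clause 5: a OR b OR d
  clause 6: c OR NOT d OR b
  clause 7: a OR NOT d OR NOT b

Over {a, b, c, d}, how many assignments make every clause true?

There are 2^4 = 16 truth assignments over (a, b, c, d).
Check each against the 7 clauses (columns in the order a, b, c, d):
  F F F F  ✗ fails (a OR b OR d)
  F F F T  ✗ fails (c OR NOT d OR b)
  F F T F  ✗ fails (NOT c OR d OR a)
  F F T T  ✗ fails (NOT c OR a OR NOT d)
  F T F F  ✓ satisfies all
  F T F T  ✗ fails (a OR NOT d OR NOT b)
  F T T F  ✗ fails (NOT c OR d OR a)
  F T T T  ✗ fails (NOT c OR a OR NOT d)
  T F F F  ✓ satisfies all
  T F F T  ✗ fails (c OR NOT d OR b)
  T F T F  ✗ fails (d OR NOT c OR NOT a)
  T F T T  ✓ satisfies all
  T T F F  ✓ satisfies all
  T T F T  ✗ fails (NOT a OR NOT b OR NOT d)
  T T T F  ✗ fails (d OR NOT c OR NOT a)
  T T T T  ✗ fails (NOT a OR NOT b OR NOT d)
4 of the 16 rows are models.

4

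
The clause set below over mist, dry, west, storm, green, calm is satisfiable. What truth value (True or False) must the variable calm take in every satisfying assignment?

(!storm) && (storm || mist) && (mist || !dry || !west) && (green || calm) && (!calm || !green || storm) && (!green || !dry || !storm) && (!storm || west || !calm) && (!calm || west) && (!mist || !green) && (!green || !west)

Suppose calm = false.
From the singleton clause (!storm), storm = false.
From the singleton clause (mist), mist = true.
From the singleton clause (green), green = true.
But (!green) is also a unit clause — contradiction.
So every satisfying assignment has calm = True.

True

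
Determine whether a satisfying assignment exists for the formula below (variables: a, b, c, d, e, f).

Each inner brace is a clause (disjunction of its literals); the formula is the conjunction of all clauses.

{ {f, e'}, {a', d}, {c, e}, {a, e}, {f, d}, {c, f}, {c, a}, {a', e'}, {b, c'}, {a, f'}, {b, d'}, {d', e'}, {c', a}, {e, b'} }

No

Case f = 1:
The clause (a) is unit, so a = 1.
The clause (d) is unit, so d = 1.
The clause (e') is unit, so e = 0.
The clause (c) is unit, so c = 1.
The clause (b) is unit, so b = 1.
Now (b') is unsatisfied and unit — conflict.
That branch fails; take f = 0 instead.
The clause (e') is unit, so e = 0.
The clause (c) is unit, so c = 1.
The clause (a) is unit, so a = 1.
The clause (d) is unit, so d = 1.
The clause (b) is unit, so b = 1.
Now (b') is unsatisfied and unit — conflict.
Both values of f lead to a conflict.
No assignment satisfies every clause.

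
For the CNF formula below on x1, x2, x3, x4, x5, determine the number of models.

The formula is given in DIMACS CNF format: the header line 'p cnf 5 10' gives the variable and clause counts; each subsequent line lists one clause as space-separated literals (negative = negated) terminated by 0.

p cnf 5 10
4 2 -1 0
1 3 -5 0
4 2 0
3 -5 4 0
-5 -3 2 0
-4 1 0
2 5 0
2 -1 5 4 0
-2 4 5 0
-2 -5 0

3

There are 2^5 = 32 truth assignments over (x1, x2, x3, x4, x5).
Split on x3. With x3 = True, the clauses containing x3 are satisfied and ¬x3 drops from the rest; 1 of the 2^4 = 16 assignments to the other variables satisfy what remains.
With x3 = False, by the same count on the reduced clause set, 2 assignments work.
(One model: x1=T, x2=F, x3=F, x4=T, x5=T.)
Total: 1 + 2 = 3.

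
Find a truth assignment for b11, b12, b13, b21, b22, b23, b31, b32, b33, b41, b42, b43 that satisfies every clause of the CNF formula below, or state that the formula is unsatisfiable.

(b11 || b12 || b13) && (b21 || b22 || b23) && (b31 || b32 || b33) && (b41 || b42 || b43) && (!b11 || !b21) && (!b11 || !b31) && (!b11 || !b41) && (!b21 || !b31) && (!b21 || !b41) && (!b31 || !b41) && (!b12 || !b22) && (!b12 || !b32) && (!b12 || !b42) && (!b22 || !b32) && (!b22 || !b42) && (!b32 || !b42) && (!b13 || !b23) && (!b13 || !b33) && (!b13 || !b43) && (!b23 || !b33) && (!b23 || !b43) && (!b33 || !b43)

Branch on b11: set b11 = false.
Branch on b12: set b12 = true.
From the singleton clause (!b22), b22 = false.
From the singleton clause (!b32), b32 = false.
From the singleton clause (!b42), b42 = false.
Branch on b21: set b21 = true.
From the singleton clause (!b31), b31 = false.
From the singleton clause (b33), b33 = true.
From the singleton clause (!b41), b41 = false.
From the singleton clause (b43), b43 = true.
That conflicts with the unit clause (!b43).
That branch fails; take b21 = false instead.
From the singleton clause (b23), b23 = true.
From the singleton clause (!b13), b13 = false.
From the singleton clause (!b33), b33 = false.
From the singleton clause (b31), b31 = true.
From the singleton clause (!b41), b41 = false.
From the singleton clause (b43), b43 = true.
That conflicts with the unit clause (!b43).
Both values of b21 lead to a conflict.
That branch fails; take b12 = false instead.
From the singleton clause (b13), b13 = true.
From the singleton clause (!b23), b23 = false.
From the singleton clause (!b33), b33 = false.
From the singleton clause (!b43), b43 = false.
Branch on b21: set b21 = true.
From the singleton clause (!b31), b31 = false.
From the singleton clause (b32), b32 = true.
From the singleton clause (!b41), b41 = false.
From the singleton clause (b42), b42 = true.
That conflicts with the unit clause (!b42).
That branch fails; take b21 = false instead.
From the singleton clause (b22), b22 = true.
From the singleton clause (!b32), b32 = false.
From the singleton clause (b31), b31 = true.
From the singleton clause (!b41), b41 = false.
From the singleton clause (b42), b42 = true.
That conflicts with the unit clause (!b42).
Both values of b21 lead to a conflict.
Both values of b12 lead to a conflict.
That branch fails; take b11 = true instead.
From the singleton clause (!b21), b21 = false.
From the singleton clause (!b31), b31 = false.
From the singleton clause (!b41), b41 = false.
Branch on b22: set b22 = true.
From the singleton clause (!b12), b12 = false.
From the singleton clause (!b32), b32 = false.
From the singleton clause (b33), b33 = true.
From the singleton clause (!b42), b42 = false.
From the singleton clause (b43), b43 = true.
That conflicts with the unit clause (!b43).
That branch fails; take b22 = false instead.
From the singleton clause (b23), b23 = true.
From the singleton clause (!b13), b13 = false.
From the singleton clause (!b33), b33 = false.
From the singleton clause (b32), b32 = true.
From the singleton clause (!b12), b12 = false.
From the singleton clause (!b42), b42 = false.
From the singleton clause (b43), b43 = true.
That conflicts with the unit clause (!b43).
Both values of b22 lead to a conflict.
Both values of b11 lead to a conflict.

UNSATISFIABLE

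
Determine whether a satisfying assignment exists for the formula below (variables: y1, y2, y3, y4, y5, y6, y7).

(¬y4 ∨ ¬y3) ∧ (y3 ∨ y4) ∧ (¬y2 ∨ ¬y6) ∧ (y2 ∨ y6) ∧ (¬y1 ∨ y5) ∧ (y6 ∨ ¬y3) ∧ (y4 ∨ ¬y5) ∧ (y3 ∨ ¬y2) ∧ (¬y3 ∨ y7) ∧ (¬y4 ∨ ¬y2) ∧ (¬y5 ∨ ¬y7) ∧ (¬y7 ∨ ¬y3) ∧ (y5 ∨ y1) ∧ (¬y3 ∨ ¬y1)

Try y4 = True.
Unit clause (¬y3) forces y3 = False.
Unit clause (¬y2) forces y2 = False.
Unit clause (y6) forces y6 = True.
Try y1 = True.
Unit clause (y5) forces y5 = True.
Unit clause (¬y7) forces y7 = False.
This assignment satisfies each clause.
A satisfying assignment: y1 ↦ True; y2 ↦ False; y3 ↦ False; y4 ↦ True; y5 ↦ True; y6 ↦ True; y7 ↦ False.

Yes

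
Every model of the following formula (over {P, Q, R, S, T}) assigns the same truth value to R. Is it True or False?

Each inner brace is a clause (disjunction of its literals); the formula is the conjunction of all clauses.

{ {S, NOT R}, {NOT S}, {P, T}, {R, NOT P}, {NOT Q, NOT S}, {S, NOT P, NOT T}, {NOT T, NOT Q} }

Suppose R = true.
The clause (S) is unit, so S = true.
But (NOT S) is also a unit clause — contradiction.
So every satisfying assignment has R = False.

False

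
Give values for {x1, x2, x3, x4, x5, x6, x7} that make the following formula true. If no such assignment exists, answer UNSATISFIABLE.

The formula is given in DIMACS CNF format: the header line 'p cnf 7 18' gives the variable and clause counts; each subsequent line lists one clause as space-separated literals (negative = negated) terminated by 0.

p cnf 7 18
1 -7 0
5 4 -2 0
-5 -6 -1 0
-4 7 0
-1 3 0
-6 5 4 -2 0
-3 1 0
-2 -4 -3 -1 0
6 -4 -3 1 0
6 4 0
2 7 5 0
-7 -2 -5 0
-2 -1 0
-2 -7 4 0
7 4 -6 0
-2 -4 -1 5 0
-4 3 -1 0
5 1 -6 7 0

Branch on x1: set x1 = True.
(x3) alone gives x3 = True.
(¬x2) alone gives x2 = False.
Branch on x5: set x5 = True.
(¬x6) alone gives x6 = False.
(x4) alone gives x4 = True.
(x7) alone gives x7 = True.
All clauses are satisfied.

x1: True; x2: False; x3: True; x4: True; x5: True; x6: False; x7: True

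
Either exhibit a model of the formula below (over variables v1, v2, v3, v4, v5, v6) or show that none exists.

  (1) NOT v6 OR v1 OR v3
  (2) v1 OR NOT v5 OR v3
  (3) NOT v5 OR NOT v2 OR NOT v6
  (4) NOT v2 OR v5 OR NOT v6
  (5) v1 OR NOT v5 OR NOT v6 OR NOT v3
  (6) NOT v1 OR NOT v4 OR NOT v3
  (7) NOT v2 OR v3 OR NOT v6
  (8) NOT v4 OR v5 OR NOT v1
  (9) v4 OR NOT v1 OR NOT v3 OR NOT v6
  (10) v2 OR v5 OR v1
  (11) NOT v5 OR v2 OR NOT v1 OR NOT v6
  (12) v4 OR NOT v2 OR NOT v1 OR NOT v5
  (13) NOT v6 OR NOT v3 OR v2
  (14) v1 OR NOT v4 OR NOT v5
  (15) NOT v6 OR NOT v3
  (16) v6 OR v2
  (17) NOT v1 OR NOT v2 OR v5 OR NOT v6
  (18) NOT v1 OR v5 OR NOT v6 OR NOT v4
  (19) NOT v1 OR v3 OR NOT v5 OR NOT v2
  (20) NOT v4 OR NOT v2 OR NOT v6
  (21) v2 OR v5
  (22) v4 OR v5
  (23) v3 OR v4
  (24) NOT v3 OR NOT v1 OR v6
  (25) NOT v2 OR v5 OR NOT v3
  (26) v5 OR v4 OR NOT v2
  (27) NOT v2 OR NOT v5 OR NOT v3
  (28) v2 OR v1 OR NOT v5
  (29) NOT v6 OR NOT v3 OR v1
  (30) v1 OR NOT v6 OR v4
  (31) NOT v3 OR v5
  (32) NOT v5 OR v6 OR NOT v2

v1=false,  v2=true,  v3=false,  v4=true,  v5=false,  v6=false

Suppose v6 = false.
From the singleton clause (v2), v2 = true.
From the singleton clause (NOT v5), v5 = false.
From the singleton clause (v4), v4 = true.
From the singleton clause (NOT v1), v1 = false.
From the singleton clause (NOT v3), v3 = false.
Every clause now holds.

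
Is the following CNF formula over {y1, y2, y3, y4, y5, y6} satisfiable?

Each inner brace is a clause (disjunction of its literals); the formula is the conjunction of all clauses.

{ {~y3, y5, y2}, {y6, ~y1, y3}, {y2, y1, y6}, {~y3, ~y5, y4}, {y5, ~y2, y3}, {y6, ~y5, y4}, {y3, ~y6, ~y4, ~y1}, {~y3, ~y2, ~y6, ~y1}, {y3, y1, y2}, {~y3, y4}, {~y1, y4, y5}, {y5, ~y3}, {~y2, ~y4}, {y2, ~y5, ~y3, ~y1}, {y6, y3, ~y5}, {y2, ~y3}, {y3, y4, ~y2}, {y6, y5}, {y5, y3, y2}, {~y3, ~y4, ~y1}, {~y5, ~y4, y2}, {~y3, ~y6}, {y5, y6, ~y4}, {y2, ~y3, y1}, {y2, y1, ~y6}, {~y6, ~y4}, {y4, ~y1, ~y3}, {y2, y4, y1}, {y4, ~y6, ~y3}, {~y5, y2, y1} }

Satisfiable

Branch on y3: set y3 = 0.
Branch on y6: set y6 = 1.
The clause (~y4) is unit, so y4 = 0.
The clause (~y2) is unit, so y2 = 0.
The clause (y1) is unit, so y1 = 1.
The clause (y5) is unit, so y5 = 1.
All clauses are satisfied.
A satisfying assignment: y1 ↦ 1,  y2 ↦ 0,  y3 ↦ 0,  y4 ↦ 0,  y5 ↦ 1,  y6 ↦ 1.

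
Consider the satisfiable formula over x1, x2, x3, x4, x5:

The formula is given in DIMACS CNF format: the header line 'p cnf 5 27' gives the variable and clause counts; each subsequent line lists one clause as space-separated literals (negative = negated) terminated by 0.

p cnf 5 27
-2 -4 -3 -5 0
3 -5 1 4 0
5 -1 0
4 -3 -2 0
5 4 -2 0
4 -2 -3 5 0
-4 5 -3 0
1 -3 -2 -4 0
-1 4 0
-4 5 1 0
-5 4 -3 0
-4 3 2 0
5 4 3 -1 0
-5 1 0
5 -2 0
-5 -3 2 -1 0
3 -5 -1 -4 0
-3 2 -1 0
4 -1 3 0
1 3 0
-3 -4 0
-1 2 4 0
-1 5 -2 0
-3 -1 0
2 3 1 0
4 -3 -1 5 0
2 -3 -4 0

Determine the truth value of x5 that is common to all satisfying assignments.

False

Suppose x5 = True.
(x1) alone gives x1 = True.
(x4) alone gives x4 = True.
(x3) alone gives x3 = True.
Now (¬x3) is unsatisfied and unit — conflict.
So every satisfying assignment has x5 = False.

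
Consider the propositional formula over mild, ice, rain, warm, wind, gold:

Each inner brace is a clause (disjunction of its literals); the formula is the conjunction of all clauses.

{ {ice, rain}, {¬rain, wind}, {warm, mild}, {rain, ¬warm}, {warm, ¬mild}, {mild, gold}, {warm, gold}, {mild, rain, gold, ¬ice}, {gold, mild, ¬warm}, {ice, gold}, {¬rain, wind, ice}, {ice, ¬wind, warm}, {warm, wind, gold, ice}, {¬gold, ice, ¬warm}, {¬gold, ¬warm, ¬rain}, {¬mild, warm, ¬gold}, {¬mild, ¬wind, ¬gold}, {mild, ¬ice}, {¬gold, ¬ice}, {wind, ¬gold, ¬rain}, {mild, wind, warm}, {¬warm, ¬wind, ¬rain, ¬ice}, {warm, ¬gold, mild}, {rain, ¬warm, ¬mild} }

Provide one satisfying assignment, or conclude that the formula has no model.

UNSATISFIABLE

Try ice = True.
Unit clause (mild) forces mild = True.
Unit clause (warm) forces warm = True.
Unit clause (rain) forces rain = True.
Unit clause (wind) forces wind = True.
That conflicts with the unit clause (¬wind).
So ice must be the other value — set ice = False.
Unit clause (rain) forces rain = True.
Unit clause (wind) forces wind = True.
Unit clause (gold) forces gold = True.
Unit clause (warm) forces warm = True.
That conflicts with the unit clause (¬warm).
Both values of ice lead to a conflict.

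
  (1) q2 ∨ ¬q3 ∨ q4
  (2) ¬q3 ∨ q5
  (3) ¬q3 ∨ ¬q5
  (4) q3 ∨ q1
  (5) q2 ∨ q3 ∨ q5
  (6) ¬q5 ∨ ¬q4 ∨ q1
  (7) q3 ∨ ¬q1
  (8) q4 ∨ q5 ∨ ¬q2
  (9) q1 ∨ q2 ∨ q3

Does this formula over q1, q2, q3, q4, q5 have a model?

Case q3 = False:
The clause (q1) is unit, so q1 = True.
That conflicts with the unit clause (¬q1).
Backtrack on q3: now try q3 = True.
The clause (q5) is unit, so q5 = True.
That conflicts with the unit clause (¬q5).
Neither q3 = True nor q3 = False works.
No assignment satisfies every clause.

Unsatisfiable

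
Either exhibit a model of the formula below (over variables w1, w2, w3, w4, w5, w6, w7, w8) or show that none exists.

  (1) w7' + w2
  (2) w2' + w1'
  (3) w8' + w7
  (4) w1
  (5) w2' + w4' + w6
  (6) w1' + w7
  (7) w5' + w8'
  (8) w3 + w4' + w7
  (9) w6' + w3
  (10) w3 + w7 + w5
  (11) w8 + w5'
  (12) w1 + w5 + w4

UNSATISFIABLE

Unit clause (w1) forces w1 = 1.
Unit clause (w2') forces w2 = 0.
Unit clause (w7') forces w7 = 0.
Now (w7) is unsatisfied and unit — conflict.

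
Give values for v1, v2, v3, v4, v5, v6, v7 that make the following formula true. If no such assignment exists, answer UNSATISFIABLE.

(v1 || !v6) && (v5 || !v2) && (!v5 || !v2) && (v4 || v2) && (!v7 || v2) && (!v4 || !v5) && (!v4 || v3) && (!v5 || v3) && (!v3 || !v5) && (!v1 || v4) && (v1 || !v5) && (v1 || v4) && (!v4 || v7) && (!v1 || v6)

UNSATISFIABLE

Suppose v1 = true.
From the singleton clause (v4), v4 = true.
From the singleton clause (!v5), v5 = false.
From the singleton clause (!v2), v2 = false.
From the singleton clause (!v7), v7 = false.
But (v7) is also a unit clause — contradiction.
That branch fails; take v1 = false instead.
From the singleton clause (!v6), v6 = false.
From the singleton clause (!v5), v5 = false.
From the singleton clause (!v2), v2 = false.
From the singleton clause (v4), v4 = true.
From the singleton clause (!v7), v7 = false.
But (v7) is also a unit clause — contradiction.
Both values of v1 lead to a conflict.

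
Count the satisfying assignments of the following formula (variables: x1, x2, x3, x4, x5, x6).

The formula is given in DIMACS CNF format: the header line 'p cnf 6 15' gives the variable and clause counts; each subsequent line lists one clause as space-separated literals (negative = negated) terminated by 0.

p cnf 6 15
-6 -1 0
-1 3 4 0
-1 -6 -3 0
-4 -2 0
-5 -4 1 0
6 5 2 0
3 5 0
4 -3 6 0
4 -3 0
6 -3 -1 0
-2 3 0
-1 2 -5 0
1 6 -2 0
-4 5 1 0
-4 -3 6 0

There are 2^6 = 64 truth assignments over (x1, x2, x3, x4, x5, x6).
Split on x6. With x6 = True, the clauses containing x6 are satisfied and ¬x6 drops from the rest; 1 of the 2^5 = 32 assignments to the other variables satisfy what remains.
With x6 = False, by the same count on the reduced clause set, 1 assignment works.
Total: 1 + 1 = 2.

2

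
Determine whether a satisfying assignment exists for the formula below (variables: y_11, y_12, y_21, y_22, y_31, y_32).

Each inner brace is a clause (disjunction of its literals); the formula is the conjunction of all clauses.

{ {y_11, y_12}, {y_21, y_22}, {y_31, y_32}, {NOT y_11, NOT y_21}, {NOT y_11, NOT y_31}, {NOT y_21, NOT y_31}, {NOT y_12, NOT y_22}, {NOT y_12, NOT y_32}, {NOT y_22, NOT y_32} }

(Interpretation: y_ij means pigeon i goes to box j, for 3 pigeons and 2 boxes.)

Try y_11 = true.
Unit clause (NOT y_21) forces y_21 = false.
Unit clause (y_22) forces y_22 = true.
Unit clause (NOT y_31) forces y_31 = false.
Unit clause (y_32) forces y_32 = true.
But (NOT y_32) is also a unit clause — contradiction.
That branch fails; take y_11 = false instead.
Unit clause (y_12) forces y_12 = true.
Unit clause (NOT y_22) forces y_22 = false.
Unit clause (y_21) forces y_21 = true.
Unit clause (NOT y_31) forces y_31 = false.
Unit clause (y_32) forces y_32 = true.
But (NOT y_32) is also a unit clause — contradiction.
Either choice for y_11 ends in contradiction.
No assignment satisfies every clause.

Unsatisfiable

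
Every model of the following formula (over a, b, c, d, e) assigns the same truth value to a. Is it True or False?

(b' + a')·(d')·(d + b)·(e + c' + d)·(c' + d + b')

Suppose a = 1.
(b') alone gives b = 0.
(d') alone gives d = 0.
That conflicts with the unit clause (d).
So every satisfying assignment has a = False.

False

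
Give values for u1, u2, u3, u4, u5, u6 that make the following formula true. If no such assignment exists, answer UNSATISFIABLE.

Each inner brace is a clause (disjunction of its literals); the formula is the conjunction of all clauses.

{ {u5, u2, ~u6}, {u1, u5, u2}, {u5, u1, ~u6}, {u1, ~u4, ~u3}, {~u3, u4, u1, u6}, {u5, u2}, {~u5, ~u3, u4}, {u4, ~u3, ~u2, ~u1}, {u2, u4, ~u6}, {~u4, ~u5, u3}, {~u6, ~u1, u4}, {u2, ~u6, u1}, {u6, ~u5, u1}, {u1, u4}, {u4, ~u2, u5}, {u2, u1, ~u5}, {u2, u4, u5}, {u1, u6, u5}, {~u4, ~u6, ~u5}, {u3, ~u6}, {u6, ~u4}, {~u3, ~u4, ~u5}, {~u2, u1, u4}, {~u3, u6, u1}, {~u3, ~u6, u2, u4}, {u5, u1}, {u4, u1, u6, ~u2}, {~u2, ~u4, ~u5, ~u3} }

u1: 1, u2: 0, u3: 0, u4: 0, u5: 1, u6: 0

Branch on u5: set u5 = 1.
Branch on u3: set u3 = 0.
From the singleton clause (~u4), u4 = 0.
From the singleton clause (u1), u1 = 1.
From the singleton clause (~u6), u6 = 0.
No clause remains; u2 is free.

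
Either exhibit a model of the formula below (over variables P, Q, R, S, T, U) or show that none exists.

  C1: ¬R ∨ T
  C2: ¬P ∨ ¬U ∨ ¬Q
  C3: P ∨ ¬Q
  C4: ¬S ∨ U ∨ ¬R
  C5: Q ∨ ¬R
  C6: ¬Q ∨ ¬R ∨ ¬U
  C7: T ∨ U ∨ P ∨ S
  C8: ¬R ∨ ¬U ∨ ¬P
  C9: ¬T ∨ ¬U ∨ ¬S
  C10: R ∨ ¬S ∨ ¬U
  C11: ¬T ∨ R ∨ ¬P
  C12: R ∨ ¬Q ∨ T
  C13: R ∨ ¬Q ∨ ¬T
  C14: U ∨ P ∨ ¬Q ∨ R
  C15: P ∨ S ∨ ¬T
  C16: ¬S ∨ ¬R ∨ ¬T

Try R = False.
Try P = True.
The clause (¬T) is unit, so T = False.
The clause (¬Q) is unit, so Q = False.
Try S = True.
The clause (¬U) is unit, so U = False.
This assignment satisfies each clause.

P ↦ True,  Q ↦ False,  R ↦ False,  S ↦ True,  T ↦ False,  U ↦ False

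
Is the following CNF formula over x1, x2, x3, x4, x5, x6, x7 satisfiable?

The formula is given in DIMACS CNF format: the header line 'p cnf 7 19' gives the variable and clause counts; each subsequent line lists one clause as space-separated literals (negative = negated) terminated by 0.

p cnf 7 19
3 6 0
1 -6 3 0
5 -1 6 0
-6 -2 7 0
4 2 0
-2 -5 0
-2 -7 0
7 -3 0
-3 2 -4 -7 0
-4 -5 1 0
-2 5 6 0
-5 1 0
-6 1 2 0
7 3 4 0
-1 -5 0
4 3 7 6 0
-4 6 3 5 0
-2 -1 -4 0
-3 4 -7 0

Yes, satisfiable

Branch on x3: set x3 = False.
From the singleton clause (x6), x6 = True.
From the singleton clause (x1), x1 = True.
From the singleton clause (¬x5), x5 = False.
Branch on x2: set x2 = False.
From the singleton clause (x4), x4 = True.
All clauses hold; x7 can take either value.
A satisfying assignment: x1: True; x2: False; x3: False; x4: True; x5: False; x6: True; x7: True.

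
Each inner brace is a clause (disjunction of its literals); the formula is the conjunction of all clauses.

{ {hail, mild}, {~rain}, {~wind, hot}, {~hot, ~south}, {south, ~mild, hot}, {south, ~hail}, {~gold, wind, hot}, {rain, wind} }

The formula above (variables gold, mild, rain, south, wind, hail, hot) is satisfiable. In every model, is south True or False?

False

Suppose south = 1.
From the singleton clause (~rain), rain = 0.
From the singleton clause (~hot), hot = 0.
From the singleton clause (~wind), wind = 0.
Now (wind) is unsatisfied and unit — conflict.
So every satisfying assignment has south = False.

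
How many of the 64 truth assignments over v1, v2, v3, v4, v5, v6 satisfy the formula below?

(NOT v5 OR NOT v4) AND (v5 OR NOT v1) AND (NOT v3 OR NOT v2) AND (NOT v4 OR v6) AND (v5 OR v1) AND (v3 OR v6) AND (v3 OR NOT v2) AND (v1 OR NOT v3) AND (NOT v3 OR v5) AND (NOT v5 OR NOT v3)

2

There are 2^6 = 64 truth assignments over (v1, v2, v3, v4, v5, v6).
Split on v6. With v6 = true, the clauses containing v6 are satisfied and NOT v6 drops from the rest; 2 of the 2^5 = 32 assignments to the other variables satisfy what remains.
With v6 = false, by the same count on the reduced clause set, 0 assignments work.
Total: 2 + 0 = 2.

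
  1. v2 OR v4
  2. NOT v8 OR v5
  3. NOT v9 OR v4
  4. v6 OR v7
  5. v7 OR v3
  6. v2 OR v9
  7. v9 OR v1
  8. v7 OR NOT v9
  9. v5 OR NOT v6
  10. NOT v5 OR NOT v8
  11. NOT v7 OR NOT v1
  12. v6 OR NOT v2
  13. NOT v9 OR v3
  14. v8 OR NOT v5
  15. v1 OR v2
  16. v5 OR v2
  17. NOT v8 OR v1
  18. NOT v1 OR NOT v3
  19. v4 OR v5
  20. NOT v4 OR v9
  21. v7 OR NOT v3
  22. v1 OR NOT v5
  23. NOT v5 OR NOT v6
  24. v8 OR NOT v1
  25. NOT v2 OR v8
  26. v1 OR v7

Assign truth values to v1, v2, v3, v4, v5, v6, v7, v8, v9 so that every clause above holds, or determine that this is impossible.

Branch on v2: set v2 = true.
From the singleton clause (v6), v6 = true.
From the singleton clause (v5), v5 = true.
Now (NOT v5) is unsatisfied and unit — conflict.
So v2 must be the other value — set v2 = false.
From the singleton clause (v4), v4 = true.
From the singleton clause (v9), v9 = true.
From the singleton clause (v7), v7 = true.
From the singleton clause (NOT v1), v1 = false.
Now (v1) is unsatisfied and unit — conflict.
Neither v2 = true nor v2 = false works.

UNSATISFIABLE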